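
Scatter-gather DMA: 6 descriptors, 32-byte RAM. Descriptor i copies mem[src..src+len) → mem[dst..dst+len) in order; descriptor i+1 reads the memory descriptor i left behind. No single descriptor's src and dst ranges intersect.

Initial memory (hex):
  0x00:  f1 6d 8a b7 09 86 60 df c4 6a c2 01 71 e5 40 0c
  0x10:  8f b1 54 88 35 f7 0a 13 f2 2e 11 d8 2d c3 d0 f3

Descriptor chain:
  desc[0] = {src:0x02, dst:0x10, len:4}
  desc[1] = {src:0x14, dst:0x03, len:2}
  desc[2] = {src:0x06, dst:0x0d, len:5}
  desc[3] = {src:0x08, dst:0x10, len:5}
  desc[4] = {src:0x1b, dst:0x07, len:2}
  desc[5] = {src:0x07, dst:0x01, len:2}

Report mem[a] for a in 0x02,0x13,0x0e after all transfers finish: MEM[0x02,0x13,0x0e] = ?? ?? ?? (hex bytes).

[0] 0x02->0x10 len=4 : 8a b7 09 86
[1] 0x14->0x03 len=2 : 35 f7
[2] 0x06->0x0d len=5 : 60 df c4 6a c2
[3] 0x08->0x10 len=5 : c4 6a c2 01 71
[4] 0x1b->0x07 len=2 : d8 2d
[5] 0x07->0x01 len=2 : d8 2d
query mem[0x02]=0x2d, mem[0x13]=0x01, mem[0x0e]=0xdf

MEM[0x02,0x13,0x0e] = 2d 01 df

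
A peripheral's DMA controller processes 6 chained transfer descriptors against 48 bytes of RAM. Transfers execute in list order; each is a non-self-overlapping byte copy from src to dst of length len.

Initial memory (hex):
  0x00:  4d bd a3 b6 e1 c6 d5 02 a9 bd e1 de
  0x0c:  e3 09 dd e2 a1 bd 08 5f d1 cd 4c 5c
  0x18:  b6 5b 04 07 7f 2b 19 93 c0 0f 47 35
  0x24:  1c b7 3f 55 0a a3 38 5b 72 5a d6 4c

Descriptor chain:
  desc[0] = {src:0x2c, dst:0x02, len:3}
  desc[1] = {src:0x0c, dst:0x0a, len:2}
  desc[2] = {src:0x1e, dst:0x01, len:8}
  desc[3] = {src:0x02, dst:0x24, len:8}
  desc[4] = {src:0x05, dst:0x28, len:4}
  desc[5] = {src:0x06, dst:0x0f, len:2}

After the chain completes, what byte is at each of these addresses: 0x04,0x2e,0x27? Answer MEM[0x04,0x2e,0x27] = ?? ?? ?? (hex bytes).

MEM[0x04,0x2e,0x27] = 0f d6 47

D0: mem[0x02..0x04] <- [72 5a d6]
D1: mem[0x0a..0x0b] <- [e3 09]
D2: mem[0x01..0x08] <- [19 93 c0 0f 47 35 1c b7]
D3: mem[0x24..0x2b] <- [93 c0 0f 47 35 1c b7 bd]
D4: mem[0x28..0x2b] <- [47 35 1c b7]
D5: mem[0x0f..0x10] <- [35 1c]
query mem[0x04]=0x0f, mem[0x2e]=0xd6, mem[0x27]=0x47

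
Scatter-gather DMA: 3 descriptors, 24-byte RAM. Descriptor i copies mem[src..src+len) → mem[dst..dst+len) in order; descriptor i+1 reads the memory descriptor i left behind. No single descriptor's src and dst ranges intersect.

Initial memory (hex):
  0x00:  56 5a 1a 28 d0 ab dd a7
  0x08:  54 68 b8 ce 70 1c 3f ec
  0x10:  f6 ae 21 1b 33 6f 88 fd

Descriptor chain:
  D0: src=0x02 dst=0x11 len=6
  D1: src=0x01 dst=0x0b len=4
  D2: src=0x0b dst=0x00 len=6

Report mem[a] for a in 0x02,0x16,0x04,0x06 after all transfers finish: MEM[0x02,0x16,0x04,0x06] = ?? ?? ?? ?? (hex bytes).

MEM[0x02,0x16,0x04,0x06] = 28 a7 ec dd

  after D0: wrote 6B at 0x11 = 1a28d0abdda7
  after D1: wrote 4B at 0x0b = 5a1a28d0
  after D2: wrote 6B at 0x00 = 5a1a28d0ecf6
query mem[0x02]=0x28, mem[0x16]=0xa7, mem[0x04]=0xec, mem[0x06]=0xdd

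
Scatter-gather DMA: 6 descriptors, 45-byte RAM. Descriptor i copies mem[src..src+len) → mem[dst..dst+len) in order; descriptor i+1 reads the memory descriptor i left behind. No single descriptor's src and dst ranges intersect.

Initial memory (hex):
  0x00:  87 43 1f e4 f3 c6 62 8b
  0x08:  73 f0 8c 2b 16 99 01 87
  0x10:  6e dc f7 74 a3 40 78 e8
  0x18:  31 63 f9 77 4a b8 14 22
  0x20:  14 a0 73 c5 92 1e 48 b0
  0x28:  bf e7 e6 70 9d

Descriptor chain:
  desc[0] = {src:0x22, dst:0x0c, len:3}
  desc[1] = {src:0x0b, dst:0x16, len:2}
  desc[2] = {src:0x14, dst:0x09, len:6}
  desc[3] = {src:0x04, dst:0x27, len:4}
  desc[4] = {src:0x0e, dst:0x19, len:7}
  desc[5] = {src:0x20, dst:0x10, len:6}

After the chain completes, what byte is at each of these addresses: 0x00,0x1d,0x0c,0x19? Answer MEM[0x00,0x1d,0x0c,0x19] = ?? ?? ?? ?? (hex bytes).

MEM[0x00,0x1d,0x0c,0x19] = 87 f7 73 63

[0] 0x22->0x0c len=3 : 73 c5 92
[1] 0x0b->0x16 len=2 : 2b 73
[2] 0x14->0x09 len=6 : a3 40 2b 73 31 63
[3] 0x04->0x27 len=4 : f3 c6 62 8b
[4] 0x0e->0x19 len=7 : 63 87 6e dc f7 74 a3
[5] 0x20->0x10 len=6 : 14 a0 73 c5 92 1e
query mem[0x00]=0x87, mem[0x1d]=0xf7, mem[0x0c]=0x73, mem[0x19]=0x63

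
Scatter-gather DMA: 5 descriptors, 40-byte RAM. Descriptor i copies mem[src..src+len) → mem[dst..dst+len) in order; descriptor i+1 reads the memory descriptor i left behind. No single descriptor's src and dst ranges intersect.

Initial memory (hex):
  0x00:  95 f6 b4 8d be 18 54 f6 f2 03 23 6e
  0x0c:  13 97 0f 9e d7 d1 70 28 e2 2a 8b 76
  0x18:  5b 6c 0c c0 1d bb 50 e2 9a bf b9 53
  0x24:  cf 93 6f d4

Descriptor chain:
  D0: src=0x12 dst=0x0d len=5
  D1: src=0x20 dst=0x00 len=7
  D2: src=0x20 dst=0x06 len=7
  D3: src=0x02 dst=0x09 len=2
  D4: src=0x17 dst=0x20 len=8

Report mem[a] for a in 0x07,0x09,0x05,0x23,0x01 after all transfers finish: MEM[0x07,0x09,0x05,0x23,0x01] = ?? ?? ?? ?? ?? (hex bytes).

#0 dst[0x0d+5] := {0x70,0x28,0xe2,0x2a,0x8b}
#1 dst[0x00+7] := {0x9a,0xbf,0xb9,0x53,0xcf,0x93,0x6f}
#2 dst[0x06+7] := {0x9a,0xbf,0xb9,0x53,0xcf,0x93,0x6f}
#3 dst[0x09+2] := {0xb9,0x53}
#4 dst[0x20+8] := {0x76,0x5b,0x6c,0x0c,0xc0,0x1d,0xbb,0x50}
query mem[0x07]=0xbf, mem[0x09]=0xb9, mem[0x05]=0x93, mem[0x23]=0x0c, mem[0x01]=0xbf

MEM[0x07,0x09,0x05,0x23,0x01] = bf b9 93 0c bf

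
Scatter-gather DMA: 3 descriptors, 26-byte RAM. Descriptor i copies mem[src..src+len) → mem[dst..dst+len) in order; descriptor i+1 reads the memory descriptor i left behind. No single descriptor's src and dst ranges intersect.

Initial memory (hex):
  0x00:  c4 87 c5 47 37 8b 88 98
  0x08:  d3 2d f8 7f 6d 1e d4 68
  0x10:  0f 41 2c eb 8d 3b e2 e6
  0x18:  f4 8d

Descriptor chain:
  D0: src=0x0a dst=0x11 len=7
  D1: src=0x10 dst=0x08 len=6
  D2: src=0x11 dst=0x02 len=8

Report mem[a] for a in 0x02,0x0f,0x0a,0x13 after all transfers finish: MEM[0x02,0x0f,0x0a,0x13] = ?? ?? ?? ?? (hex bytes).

#0 dst[0x11+7] := {0xf8,0x7f,0x6d,0x1e,0xd4,0x68,0x0f}
#1 dst[0x08+6] := {0x0f,0xf8,0x7f,0x6d,0x1e,0xd4}
#2 dst[0x02+8] := {0xf8,0x7f,0x6d,0x1e,0xd4,0x68,0x0f,0xf4}
query mem[0x02]=0xf8, mem[0x0f]=0x68, mem[0x0a]=0x7f, mem[0x13]=0x6d

MEM[0x02,0x0f,0x0a,0x13] = f8 68 7f 6d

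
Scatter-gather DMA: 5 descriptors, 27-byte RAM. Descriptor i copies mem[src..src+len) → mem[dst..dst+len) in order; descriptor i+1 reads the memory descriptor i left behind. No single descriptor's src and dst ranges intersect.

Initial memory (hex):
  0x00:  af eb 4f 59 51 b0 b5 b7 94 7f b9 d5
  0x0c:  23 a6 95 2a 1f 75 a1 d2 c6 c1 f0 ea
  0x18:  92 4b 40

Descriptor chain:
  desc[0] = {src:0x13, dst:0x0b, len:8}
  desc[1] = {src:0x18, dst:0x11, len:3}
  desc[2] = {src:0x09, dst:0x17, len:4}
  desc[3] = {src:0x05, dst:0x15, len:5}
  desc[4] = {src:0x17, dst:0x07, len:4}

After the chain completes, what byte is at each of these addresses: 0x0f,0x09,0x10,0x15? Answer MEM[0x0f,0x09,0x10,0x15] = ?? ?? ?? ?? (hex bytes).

MEM[0x0f,0x09,0x10,0x15] = ea 7f 92 b0

D0: mem[0x0b..0x12] <- [d2 c6 c1 f0 ea 92 4b 40]
D1: mem[0x11..0x13] <- [92 4b 40]
D2: mem[0x17..0x1a] <- [7f b9 d2 c6]
D3: mem[0x15..0x19] <- [b0 b5 b7 94 7f]
D4: mem[0x07..0x0a] <- [b7 94 7f c6]
query mem[0x0f]=0xea, mem[0x09]=0x7f, mem[0x10]=0x92, mem[0x15]=0xb0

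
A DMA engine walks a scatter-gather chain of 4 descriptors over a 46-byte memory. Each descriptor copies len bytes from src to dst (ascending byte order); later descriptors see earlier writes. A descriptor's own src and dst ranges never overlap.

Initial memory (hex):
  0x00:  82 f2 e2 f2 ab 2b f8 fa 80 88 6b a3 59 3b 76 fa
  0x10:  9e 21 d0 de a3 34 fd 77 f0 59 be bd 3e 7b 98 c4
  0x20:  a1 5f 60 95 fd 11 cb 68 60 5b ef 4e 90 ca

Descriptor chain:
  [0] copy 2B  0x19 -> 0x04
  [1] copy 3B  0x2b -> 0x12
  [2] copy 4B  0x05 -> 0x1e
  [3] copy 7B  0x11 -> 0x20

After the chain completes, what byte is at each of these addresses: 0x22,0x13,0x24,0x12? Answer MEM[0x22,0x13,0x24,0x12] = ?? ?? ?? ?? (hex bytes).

[0] 0x19->0x04 len=2 : 59 be
[1] 0x2b->0x12 len=3 : 4e 90 ca
[2] 0x05->0x1e len=4 : be f8 fa 80
[3] 0x11->0x20 len=7 : 21 4e 90 ca 34 fd 77
query mem[0x22]=0x90, mem[0x13]=0x90, mem[0x24]=0x34, mem[0x12]=0x4e

MEM[0x22,0x13,0x24,0x12] = 90 90 34 4e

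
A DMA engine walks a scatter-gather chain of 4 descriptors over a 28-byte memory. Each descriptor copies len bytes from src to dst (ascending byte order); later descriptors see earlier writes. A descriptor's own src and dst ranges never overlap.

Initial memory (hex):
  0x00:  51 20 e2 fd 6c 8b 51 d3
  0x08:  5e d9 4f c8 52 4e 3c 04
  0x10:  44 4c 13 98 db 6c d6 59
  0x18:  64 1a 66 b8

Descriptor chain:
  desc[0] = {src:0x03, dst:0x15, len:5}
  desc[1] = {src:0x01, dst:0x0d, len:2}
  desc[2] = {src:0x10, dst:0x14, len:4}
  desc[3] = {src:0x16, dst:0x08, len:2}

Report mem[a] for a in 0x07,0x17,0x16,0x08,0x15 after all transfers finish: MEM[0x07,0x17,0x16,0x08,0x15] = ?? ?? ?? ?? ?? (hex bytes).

#0 dst[0x15+5] := {0xfd,0x6c,0x8b,0x51,0xd3}
#1 dst[0x0d+2] := {0x20,0xe2}
#2 dst[0x14+4] := {0x44,0x4c,0x13,0x98}
#3 dst[0x08+2] := {0x13,0x98}
query mem[0x07]=0xd3, mem[0x17]=0x98, mem[0x16]=0x13, mem[0x08]=0x13, mem[0x15]=0x4c

MEM[0x07,0x17,0x16,0x08,0x15] = d3 98 13 13 4c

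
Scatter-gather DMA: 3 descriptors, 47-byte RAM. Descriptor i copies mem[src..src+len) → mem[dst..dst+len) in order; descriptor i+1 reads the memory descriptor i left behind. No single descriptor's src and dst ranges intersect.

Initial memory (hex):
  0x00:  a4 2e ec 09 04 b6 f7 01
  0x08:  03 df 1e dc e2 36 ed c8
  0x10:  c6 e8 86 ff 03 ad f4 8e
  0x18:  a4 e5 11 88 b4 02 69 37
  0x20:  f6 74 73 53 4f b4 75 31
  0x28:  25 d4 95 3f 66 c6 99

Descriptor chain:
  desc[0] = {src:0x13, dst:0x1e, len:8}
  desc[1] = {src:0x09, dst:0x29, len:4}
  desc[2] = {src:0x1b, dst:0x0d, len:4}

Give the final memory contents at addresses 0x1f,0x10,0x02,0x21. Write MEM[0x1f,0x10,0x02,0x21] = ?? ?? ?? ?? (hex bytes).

  after D0: wrote 8B at 0x1e = ff03adf48ea4e511
  after D1: wrote 4B at 0x29 = df1edce2
  after D2: wrote 4B at 0x0d = 88b402ff
query mem[0x1f]=0x03, mem[0x10]=0xff, mem[0x02]=0xec, mem[0x21]=0xf4

MEM[0x1f,0x10,0x02,0x21] = 03 ff ec f4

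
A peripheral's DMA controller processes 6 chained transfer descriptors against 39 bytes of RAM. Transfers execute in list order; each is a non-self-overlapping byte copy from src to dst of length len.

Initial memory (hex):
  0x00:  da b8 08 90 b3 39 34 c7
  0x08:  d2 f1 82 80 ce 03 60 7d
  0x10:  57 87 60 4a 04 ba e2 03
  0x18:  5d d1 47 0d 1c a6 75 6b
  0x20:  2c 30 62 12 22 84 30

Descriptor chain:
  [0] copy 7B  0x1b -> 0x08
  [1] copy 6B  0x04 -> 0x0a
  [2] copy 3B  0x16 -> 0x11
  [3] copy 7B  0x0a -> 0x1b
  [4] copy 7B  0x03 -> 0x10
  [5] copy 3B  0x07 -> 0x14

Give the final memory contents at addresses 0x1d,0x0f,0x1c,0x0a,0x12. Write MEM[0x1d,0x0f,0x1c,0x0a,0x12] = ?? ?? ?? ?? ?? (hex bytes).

MEM[0x1d,0x0f,0x1c,0x0a,0x12] = 34 1c 39 b3 39

D0: mem[0x08..0x0e] <- [0d 1c a6 75 6b 2c 30]
D1: mem[0x0a..0x0f] <- [b3 39 34 c7 0d 1c]
D2: mem[0x11..0x13] <- [e2 03 5d]
D3: mem[0x1b..0x21] <- [b3 39 34 c7 0d 1c 57]
D4: mem[0x10..0x16] <- [90 b3 39 34 c7 0d 1c]
D5: mem[0x14..0x16] <- [c7 0d 1c]
query mem[0x1d]=0x34, mem[0x0f]=0x1c, mem[0x1c]=0x39, mem[0x0a]=0xb3, mem[0x12]=0x39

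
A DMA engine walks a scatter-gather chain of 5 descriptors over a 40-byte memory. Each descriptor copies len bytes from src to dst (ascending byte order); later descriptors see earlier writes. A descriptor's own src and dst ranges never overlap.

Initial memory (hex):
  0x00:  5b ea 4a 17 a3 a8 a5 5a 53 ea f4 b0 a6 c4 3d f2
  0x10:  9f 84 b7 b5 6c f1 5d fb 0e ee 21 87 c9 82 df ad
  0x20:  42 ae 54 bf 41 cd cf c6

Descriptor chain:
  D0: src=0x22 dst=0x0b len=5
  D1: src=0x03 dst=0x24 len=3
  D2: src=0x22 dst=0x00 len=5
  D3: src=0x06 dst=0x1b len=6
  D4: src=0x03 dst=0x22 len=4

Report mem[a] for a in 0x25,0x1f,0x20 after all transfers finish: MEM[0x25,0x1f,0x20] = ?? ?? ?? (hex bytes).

MEM[0x25,0x1f,0x20] = a5 f4 54

D0: mem[0x0b..0x0f] <- [54 bf 41 cd cf]
D1: mem[0x24..0x26] <- [17 a3 a8]
D2: mem[0x00..0x04] <- [54 bf 17 a3 a8]
D3: mem[0x1b..0x20] <- [a5 5a 53 ea f4 54]
D4: mem[0x22..0x25] <- [a3 a8 a8 a5]
query mem[0x25]=0xa5, mem[0x1f]=0xf4, mem[0x20]=0x54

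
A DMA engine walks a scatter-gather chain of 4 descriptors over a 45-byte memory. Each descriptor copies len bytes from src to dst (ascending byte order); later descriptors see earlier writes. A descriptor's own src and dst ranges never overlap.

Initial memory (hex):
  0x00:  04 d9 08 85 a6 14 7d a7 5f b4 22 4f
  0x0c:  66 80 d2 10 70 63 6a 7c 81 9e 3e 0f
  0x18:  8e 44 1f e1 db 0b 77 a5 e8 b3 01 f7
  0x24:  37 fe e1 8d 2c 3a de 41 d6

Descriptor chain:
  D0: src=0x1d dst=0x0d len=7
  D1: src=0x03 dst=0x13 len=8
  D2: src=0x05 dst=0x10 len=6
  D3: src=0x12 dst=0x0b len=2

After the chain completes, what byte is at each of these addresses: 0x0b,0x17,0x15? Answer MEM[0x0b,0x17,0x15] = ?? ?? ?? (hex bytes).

MEM[0x0b,0x17,0x15] = a7 a7 22

  after D0: wrote 7B at 0x0d = 0b77a5e8b301f7
  after D1: wrote 8B at 0x13 = 85a6147da75fb422
  after D2: wrote 6B at 0x10 = 147da75fb422
  after D3: wrote 2B at 0x0b = a75f
query mem[0x0b]=0xa7, mem[0x17]=0xa7, mem[0x15]=0x22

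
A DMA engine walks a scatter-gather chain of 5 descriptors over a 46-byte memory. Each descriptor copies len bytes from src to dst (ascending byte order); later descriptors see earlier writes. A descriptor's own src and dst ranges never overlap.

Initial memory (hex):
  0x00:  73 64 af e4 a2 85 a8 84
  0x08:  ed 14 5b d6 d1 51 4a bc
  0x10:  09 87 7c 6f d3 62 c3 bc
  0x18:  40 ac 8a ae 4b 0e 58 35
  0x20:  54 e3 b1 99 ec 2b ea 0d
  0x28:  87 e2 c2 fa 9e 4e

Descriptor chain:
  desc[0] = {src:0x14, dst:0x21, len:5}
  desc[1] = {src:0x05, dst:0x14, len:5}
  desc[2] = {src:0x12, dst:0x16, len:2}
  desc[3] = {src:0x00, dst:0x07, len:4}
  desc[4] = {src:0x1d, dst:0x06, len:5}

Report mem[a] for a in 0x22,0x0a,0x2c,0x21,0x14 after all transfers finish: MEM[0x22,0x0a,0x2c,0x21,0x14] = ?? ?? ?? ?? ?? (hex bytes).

#0 dst[0x21+5] := {0xd3,0x62,0xc3,0xbc,0x40}
#1 dst[0x14+5] := {0x85,0xa8,0x84,0xed,0x14}
#2 dst[0x16+2] := {0x7c,0x6f}
#3 dst[0x07+4] := {0x73,0x64,0xaf,0xe4}
#4 dst[0x06+5] := {0x0e,0x58,0x35,0x54,0xd3}
query mem[0x22]=0x62, mem[0x0a]=0xd3, mem[0x2c]=0x9e, mem[0x21]=0xd3, mem[0x14]=0x85

MEM[0x22,0x0a,0x2c,0x21,0x14] = 62 d3 9e d3 85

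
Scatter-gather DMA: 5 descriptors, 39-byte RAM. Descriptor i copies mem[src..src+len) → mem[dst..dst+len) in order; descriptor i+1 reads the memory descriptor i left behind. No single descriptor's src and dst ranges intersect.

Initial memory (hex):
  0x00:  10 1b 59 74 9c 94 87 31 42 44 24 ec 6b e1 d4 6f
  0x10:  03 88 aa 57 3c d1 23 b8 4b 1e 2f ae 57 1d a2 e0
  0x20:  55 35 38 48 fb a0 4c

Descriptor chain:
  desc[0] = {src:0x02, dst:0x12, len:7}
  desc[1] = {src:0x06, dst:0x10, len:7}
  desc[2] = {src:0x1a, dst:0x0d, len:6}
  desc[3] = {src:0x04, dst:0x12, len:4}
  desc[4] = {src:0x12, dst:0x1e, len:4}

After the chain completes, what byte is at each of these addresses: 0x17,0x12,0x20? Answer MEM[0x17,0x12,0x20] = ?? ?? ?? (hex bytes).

MEM[0x17,0x12,0x20] = 31 9c 87

[0] 0x02->0x12 len=7 : 59 74 9c 94 87 31 42
[1] 0x06->0x10 len=7 : 87 31 42 44 24 ec 6b
[2] 0x1a->0x0d len=6 : 2f ae 57 1d a2 e0
[3] 0x04->0x12 len=4 : 9c 94 87 31
[4] 0x12->0x1e len=4 : 9c 94 87 31
query mem[0x17]=0x31, mem[0x12]=0x9c, mem[0x20]=0x87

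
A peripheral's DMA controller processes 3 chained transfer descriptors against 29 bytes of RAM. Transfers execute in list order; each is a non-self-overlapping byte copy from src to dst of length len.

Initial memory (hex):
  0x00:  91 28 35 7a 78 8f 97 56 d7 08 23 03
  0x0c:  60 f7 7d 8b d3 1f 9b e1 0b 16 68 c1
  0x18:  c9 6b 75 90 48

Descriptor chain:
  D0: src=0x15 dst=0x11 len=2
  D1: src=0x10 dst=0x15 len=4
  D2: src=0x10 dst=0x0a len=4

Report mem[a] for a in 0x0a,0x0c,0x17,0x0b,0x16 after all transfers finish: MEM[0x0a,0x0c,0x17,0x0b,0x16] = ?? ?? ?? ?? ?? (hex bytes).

[0] 0x15->0x11 len=2 : 16 68
[1] 0x10->0x15 len=4 : d3 16 68 e1
[2] 0x10->0x0a len=4 : d3 16 68 e1
query mem[0x0a]=0xd3, mem[0x0c]=0x68, mem[0x17]=0x68, mem[0x0b]=0x16, mem[0x16]=0x16

MEM[0x0a,0x0c,0x17,0x0b,0x16] = d3 68 68 16 16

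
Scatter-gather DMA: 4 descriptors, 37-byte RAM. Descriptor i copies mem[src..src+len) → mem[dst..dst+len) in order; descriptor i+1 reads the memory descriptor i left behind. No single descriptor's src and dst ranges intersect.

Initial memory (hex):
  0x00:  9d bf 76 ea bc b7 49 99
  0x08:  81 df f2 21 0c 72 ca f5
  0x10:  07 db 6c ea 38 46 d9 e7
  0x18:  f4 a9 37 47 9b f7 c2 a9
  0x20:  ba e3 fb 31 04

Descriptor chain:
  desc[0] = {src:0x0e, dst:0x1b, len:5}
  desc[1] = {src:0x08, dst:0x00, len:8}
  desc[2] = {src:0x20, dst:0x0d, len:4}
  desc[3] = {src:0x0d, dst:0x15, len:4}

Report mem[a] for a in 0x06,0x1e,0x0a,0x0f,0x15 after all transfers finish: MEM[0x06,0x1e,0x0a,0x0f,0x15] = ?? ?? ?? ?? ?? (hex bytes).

MEM[0x06,0x1e,0x0a,0x0f,0x15] = ca db f2 fb ba

#0 dst[0x1b+5] := {0xca,0xf5,0x07,0xdb,0x6c}
#1 dst[0x00+8] := {0x81,0xdf,0xf2,0x21,0x0c,0x72,0xca,0xf5}
#2 dst[0x0d+4] := {0xba,0xe3,0xfb,0x31}
#3 dst[0x15+4] := {0xba,0xe3,0xfb,0x31}
query mem[0x06]=0xca, mem[0x1e]=0xdb, mem[0x0a]=0xf2, mem[0x0f]=0xfb, mem[0x15]=0xba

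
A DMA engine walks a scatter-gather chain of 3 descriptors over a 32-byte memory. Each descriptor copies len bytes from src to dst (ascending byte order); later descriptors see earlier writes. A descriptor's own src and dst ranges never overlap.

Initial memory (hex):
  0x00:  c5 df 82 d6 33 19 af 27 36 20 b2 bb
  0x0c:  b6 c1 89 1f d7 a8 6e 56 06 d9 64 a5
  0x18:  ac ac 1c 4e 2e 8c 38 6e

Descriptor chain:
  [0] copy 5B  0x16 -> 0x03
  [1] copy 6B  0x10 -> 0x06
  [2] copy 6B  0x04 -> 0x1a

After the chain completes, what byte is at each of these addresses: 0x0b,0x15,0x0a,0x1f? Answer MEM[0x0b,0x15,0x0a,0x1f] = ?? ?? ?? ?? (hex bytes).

  after D0: wrote 5B at 0x03 = 64a5acac1c
  after D1: wrote 6B at 0x06 = d7a86e5606d9
  after D2: wrote 6B at 0x1a = a5acd7a86e56
query mem[0x0b]=0xd9, mem[0x15]=0xd9, mem[0x0a]=0x06, mem[0x1f]=0x56

MEM[0x0b,0x15,0x0a,0x1f] = d9 d9 06 56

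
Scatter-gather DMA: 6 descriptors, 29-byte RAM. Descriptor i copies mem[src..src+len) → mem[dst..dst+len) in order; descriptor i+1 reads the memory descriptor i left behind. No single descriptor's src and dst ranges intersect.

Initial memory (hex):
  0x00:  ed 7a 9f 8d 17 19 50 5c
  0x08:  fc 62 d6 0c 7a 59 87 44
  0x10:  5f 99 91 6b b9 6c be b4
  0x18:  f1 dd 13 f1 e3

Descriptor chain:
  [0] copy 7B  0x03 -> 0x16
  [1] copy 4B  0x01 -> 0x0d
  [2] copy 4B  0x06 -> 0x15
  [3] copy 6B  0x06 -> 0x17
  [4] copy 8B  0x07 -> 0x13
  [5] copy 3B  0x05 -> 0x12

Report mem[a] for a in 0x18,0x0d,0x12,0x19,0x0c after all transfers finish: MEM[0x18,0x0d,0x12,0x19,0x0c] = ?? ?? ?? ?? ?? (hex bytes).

#0 dst[0x16+7] := {0x8d,0x17,0x19,0x50,0x5c,0xfc,0x62}
#1 dst[0x0d+4] := {0x7a,0x9f,0x8d,0x17}
#2 dst[0x15+4] := {0x50,0x5c,0xfc,0x62}
#3 dst[0x17+6] := {0x50,0x5c,0xfc,0x62,0xd6,0x0c}
#4 dst[0x13+8] := {0x5c,0xfc,0x62,0xd6,0x0c,0x7a,0x7a,0x9f}
#5 dst[0x12+3] := {0x19,0x50,0x5c}
query mem[0x18]=0x7a, mem[0x0d]=0x7a, mem[0x12]=0x19, mem[0x19]=0x7a, mem[0x0c]=0x7a

MEM[0x18,0x0d,0x12,0x19,0x0c] = 7a 7a 19 7a 7a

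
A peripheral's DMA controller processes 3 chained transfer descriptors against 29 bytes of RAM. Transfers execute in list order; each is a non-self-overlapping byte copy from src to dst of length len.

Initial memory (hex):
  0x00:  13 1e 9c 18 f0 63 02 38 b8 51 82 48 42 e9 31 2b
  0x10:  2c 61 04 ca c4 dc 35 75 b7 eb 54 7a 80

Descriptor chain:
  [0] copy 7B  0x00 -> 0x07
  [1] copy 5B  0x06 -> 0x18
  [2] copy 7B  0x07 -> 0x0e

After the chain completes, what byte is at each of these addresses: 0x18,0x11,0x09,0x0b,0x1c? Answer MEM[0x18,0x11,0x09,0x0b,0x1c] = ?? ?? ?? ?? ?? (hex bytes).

  after D0: wrote 7B at 0x07 = 131e9c18f06302
  after D1: wrote 5B at 0x18 = 02131e9c18
  after D2: wrote 7B at 0x0e = 131e9c18f06302
query mem[0x18]=0x02, mem[0x11]=0x18, mem[0x09]=0x9c, mem[0x0b]=0xf0, mem[0x1c]=0x18

MEM[0x18,0x11,0x09,0x0b,0x1c] = 02 18 9c f0 18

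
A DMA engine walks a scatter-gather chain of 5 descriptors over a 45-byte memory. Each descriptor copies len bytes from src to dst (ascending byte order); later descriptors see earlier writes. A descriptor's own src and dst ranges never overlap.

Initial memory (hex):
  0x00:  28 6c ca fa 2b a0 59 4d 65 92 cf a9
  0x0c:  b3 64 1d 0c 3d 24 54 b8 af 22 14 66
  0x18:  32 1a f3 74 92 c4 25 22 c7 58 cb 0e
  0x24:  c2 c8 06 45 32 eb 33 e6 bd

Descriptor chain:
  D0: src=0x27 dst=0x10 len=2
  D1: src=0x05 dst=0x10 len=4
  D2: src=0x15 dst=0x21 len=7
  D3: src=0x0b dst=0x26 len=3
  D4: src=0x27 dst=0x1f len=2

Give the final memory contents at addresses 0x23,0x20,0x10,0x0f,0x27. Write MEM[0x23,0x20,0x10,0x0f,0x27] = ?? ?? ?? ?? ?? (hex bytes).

MEM[0x23,0x20,0x10,0x0f,0x27] = 66 64 a0 0c b3

#0 dst[0x10+2] := {0x45,0x32}
#1 dst[0x10+4] := {0xa0,0x59,0x4d,0x65}
#2 dst[0x21+7] := {0x22,0x14,0x66,0x32,0x1a,0xf3,0x74}
#3 dst[0x26+3] := {0xa9,0xb3,0x64}
#4 dst[0x1f+2] := {0xb3,0x64}
query mem[0x23]=0x66, mem[0x20]=0x64, mem[0x10]=0xa0, mem[0x0f]=0x0c, mem[0x27]=0xb3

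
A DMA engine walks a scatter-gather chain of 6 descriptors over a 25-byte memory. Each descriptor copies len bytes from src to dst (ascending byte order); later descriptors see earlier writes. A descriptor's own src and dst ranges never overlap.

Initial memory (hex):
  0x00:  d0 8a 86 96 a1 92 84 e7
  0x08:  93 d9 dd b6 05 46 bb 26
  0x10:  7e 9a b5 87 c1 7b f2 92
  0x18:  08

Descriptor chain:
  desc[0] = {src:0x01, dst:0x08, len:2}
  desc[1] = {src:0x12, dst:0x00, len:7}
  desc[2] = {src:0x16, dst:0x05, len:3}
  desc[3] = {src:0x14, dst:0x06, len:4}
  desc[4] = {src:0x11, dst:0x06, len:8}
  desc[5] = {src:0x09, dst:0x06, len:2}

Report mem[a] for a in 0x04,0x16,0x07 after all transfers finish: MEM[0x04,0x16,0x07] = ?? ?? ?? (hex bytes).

  after D0: wrote 2B at 0x08 = 8a86
  after D1: wrote 7B at 0x00 = b587c17bf29208
  after D2: wrote 3B at 0x05 = f29208
  after D3: wrote 4B at 0x06 = c17bf292
  after D4: wrote 8B at 0x06 = 9ab587c17bf29208
  after D5: wrote 2B at 0x06 = c17b
query mem[0x04]=0xf2, mem[0x16]=0xf2, mem[0x07]=0x7b

MEM[0x04,0x16,0x07] = f2 f2 7b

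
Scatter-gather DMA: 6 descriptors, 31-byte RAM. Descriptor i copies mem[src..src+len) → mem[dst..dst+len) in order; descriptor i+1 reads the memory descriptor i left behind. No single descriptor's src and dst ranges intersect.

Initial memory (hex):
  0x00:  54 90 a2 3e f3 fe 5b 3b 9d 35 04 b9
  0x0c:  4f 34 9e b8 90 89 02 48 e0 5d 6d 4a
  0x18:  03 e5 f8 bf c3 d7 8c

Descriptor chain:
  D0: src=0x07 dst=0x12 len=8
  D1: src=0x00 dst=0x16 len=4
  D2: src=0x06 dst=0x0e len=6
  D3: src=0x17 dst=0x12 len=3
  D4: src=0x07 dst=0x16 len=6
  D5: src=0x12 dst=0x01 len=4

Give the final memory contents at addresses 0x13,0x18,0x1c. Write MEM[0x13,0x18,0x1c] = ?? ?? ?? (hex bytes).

D0: mem[0x12..0x19] <- [3b 9d 35 04 b9 4f 34 9e]
D1: mem[0x16..0x19] <- [54 90 a2 3e]
D2: mem[0x0e..0x13] <- [5b 3b 9d 35 04 b9]
D3: mem[0x12..0x14] <- [90 a2 3e]
D4: mem[0x16..0x1b] <- [3b 9d 35 04 b9 4f]
D5: mem[0x01..0x04] <- [90 a2 3e 04]
query mem[0x13]=0xa2, mem[0x18]=0x35, mem[0x1c]=0xc3

MEM[0x13,0x18,0x1c] = a2 35 c3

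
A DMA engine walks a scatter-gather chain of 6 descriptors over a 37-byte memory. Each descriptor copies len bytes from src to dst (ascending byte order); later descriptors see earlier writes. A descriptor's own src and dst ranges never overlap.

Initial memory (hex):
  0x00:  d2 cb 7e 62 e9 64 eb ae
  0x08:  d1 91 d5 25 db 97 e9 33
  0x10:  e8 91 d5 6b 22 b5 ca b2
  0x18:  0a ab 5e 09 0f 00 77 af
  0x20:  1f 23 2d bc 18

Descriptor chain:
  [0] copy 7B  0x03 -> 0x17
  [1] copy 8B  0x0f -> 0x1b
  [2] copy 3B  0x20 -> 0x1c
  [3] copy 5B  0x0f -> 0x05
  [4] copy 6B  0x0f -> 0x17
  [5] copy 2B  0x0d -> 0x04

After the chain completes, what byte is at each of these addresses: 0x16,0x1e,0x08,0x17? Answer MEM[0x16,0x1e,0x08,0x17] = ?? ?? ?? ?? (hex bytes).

MEM[0x16,0x1e,0x08,0x17] = ca ca d5 33

[0] 0x03->0x17 len=7 : 62 e9 64 eb ae d1 91
[1] 0x0f->0x1b len=8 : 33 e8 91 d5 6b 22 b5 ca
[2] 0x20->0x1c len=3 : 22 b5 ca
[3] 0x0f->0x05 len=5 : 33 e8 91 d5 6b
[4] 0x0f->0x17 len=6 : 33 e8 91 d5 6b 22
[5] 0x0d->0x04 len=2 : 97 e9
query mem[0x16]=0xca, mem[0x1e]=0xca, mem[0x08]=0xd5, mem[0x17]=0x33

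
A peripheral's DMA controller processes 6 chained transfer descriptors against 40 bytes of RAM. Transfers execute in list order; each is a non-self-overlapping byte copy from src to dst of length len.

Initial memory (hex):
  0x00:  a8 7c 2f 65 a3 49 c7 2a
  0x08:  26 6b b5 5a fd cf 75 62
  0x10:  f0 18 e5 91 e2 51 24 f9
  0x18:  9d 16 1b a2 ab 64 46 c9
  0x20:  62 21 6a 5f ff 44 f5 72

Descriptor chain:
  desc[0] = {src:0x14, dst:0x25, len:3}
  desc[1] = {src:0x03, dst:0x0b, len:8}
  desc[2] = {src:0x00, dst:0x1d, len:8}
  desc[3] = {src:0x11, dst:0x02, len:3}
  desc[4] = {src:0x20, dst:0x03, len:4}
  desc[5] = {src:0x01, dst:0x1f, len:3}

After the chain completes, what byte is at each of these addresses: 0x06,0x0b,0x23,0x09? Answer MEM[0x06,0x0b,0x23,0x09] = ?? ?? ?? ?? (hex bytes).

MEM[0x06,0x0b,0x23,0x09] = c7 65 c7 6b

D0: mem[0x25..0x27] <- [e2 51 24]
D1: mem[0x0b..0x12] <- [65 a3 49 c7 2a 26 6b b5]
D2: mem[0x1d..0x24] <- [a8 7c 2f 65 a3 49 c7 2a]
D3: mem[0x02..0x04] <- [6b b5 91]
D4: mem[0x03..0x06] <- [65 a3 49 c7]
D5: mem[0x1f..0x21] <- [7c 6b 65]
query mem[0x06]=0xc7, mem[0x0b]=0x65, mem[0x23]=0xc7, mem[0x09]=0x6b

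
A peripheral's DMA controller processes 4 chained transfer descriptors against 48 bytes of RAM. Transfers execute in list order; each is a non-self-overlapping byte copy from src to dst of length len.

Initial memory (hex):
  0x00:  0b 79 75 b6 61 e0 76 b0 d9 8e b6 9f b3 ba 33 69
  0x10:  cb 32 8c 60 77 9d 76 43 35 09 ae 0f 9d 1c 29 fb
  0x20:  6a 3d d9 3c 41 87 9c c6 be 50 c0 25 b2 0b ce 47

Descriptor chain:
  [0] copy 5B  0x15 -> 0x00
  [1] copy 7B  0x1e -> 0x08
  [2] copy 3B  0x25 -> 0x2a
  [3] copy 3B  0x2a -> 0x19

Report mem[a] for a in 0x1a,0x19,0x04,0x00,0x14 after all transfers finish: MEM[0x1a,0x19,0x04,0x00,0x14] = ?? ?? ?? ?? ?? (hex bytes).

#0 dst[0x00+5] := {0x9d,0x76,0x43,0x35,0x09}
#1 dst[0x08+7] := {0x29,0xfb,0x6a,0x3d,0xd9,0x3c,0x41}
#2 dst[0x2a+3] := {0x87,0x9c,0xc6}
#3 dst[0x19+3] := {0x87,0x9c,0xc6}
query mem[0x1a]=0x9c, mem[0x19]=0x87, mem[0x04]=0x09, mem[0x00]=0x9d, mem[0x14]=0x77

MEM[0x1a,0x19,0x04,0x00,0x14] = 9c 87 09 9d 77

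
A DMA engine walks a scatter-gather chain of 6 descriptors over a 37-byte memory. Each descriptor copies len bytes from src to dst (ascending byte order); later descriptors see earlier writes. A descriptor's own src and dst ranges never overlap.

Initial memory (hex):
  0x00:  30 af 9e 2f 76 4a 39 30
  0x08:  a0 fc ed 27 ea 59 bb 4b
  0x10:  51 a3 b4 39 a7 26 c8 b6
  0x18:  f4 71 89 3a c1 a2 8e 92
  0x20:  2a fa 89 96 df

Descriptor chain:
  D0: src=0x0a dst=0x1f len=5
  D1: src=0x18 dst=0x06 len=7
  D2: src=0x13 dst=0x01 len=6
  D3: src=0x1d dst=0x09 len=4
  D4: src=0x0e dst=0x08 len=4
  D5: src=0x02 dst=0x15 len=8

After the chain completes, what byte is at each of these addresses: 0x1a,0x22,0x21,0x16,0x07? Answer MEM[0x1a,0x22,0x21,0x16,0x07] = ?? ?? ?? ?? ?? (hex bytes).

#0 dst[0x1f+5] := {0xed,0x27,0xea,0x59,0xbb}
#1 dst[0x06+7] := {0xf4,0x71,0x89,0x3a,0xc1,0xa2,0x8e}
#2 dst[0x01+6] := {0x39,0xa7,0x26,0xc8,0xb6,0xf4}
#3 dst[0x09+4] := {0xa2,0x8e,0xed,0x27}
#4 dst[0x08+4] := {0xbb,0x4b,0x51,0xa3}
#5 dst[0x15+8] := {0xa7,0x26,0xc8,0xb6,0xf4,0x71,0xbb,0x4b}
query mem[0x1a]=0x71, mem[0x22]=0x59, mem[0x21]=0xea, mem[0x16]=0x26, mem[0x07]=0x71

MEM[0x1a,0x22,0x21,0x16,0x07] = 71 59 ea 26 71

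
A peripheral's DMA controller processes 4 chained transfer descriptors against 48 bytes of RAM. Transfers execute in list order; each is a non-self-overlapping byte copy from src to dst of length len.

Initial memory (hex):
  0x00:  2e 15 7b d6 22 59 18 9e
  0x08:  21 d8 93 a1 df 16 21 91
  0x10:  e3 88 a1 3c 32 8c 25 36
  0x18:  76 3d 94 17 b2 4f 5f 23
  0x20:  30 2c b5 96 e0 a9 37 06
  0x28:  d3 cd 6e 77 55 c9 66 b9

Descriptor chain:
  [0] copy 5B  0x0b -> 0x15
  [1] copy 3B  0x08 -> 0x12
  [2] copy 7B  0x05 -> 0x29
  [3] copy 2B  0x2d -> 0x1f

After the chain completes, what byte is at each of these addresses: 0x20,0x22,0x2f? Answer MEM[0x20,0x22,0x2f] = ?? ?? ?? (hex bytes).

D0: mem[0x15..0x19] <- [a1 df 16 21 91]
D1: mem[0x12..0x14] <- [21 d8 93]
D2: mem[0x29..0x2f] <- [59 18 9e 21 d8 93 a1]
D3: mem[0x1f..0x20] <- [d8 93]
query mem[0x20]=0x93, mem[0x22]=0xb5, mem[0x2f]=0xa1

MEM[0x20,0x22,0x2f] = 93 b5 a1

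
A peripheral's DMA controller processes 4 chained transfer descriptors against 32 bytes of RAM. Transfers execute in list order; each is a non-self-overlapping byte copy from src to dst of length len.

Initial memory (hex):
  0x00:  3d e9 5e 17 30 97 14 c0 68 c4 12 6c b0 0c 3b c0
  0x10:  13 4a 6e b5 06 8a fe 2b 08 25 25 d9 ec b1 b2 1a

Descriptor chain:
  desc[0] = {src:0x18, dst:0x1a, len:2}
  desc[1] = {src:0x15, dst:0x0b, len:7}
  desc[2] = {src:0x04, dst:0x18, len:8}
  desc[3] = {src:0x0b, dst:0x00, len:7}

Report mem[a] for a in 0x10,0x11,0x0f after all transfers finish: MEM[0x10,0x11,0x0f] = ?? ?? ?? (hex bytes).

MEM[0x10,0x11,0x0f] = 08 25 25

  after D0: wrote 2B at 0x1a = 0825
  after D1: wrote 7B at 0x0b = 8afe2b08250825
  after D2: wrote 8B at 0x18 = 309714c068c4128a
  after D3: wrote 7B at 0x00 = 8afe2b08250825
query mem[0x10]=0x08, mem[0x11]=0x25, mem[0x0f]=0x25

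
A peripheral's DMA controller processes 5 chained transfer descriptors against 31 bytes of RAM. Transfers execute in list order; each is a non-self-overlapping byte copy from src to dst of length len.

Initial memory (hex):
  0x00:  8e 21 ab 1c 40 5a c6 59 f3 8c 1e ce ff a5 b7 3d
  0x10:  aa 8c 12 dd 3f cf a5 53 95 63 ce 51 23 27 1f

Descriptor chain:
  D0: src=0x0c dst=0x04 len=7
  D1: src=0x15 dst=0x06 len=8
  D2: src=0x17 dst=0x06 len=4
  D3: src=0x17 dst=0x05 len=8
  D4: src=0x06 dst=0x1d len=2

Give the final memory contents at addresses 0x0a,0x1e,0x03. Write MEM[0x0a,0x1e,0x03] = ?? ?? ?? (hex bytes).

[0] 0x0c->0x04 len=7 : ff a5 b7 3d aa 8c 12
[1] 0x15->0x06 len=8 : cf a5 53 95 63 ce 51 23
[2] 0x17->0x06 len=4 : 53 95 63 ce
[3] 0x17->0x05 len=8 : 53 95 63 ce 51 23 27 1f
[4] 0x06->0x1d len=2 : 95 63
query mem[0x0a]=0x23, mem[0x1e]=0x63, mem[0x03]=0x1c

MEM[0x0a,0x1e,0x03] = 23 63 1c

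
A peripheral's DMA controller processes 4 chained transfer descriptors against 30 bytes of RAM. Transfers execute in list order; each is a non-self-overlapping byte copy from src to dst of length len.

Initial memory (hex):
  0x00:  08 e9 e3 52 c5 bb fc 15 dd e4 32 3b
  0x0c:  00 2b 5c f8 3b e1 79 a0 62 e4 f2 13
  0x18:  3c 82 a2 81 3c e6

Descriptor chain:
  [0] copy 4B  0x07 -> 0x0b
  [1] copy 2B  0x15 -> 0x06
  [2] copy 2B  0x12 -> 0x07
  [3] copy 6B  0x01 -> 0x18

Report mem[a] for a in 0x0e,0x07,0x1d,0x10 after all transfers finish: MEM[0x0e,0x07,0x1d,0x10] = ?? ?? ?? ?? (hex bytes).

MEM[0x0e,0x07,0x1d,0x10] = 32 79 e4 3b

D0: mem[0x0b..0x0e] <- [15 dd e4 32]
D1: mem[0x06..0x07] <- [e4 f2]
D2: mem[0x07..0x08] <- [79 a0]
D3: mem[0x18..0x1d] <- [e9 e3 52 c5 bb e4]
query mem[0x0e]=0x32, mem[0x07]=0x79, mem[0x1d]=0xe4, mem[0x10]=0x3b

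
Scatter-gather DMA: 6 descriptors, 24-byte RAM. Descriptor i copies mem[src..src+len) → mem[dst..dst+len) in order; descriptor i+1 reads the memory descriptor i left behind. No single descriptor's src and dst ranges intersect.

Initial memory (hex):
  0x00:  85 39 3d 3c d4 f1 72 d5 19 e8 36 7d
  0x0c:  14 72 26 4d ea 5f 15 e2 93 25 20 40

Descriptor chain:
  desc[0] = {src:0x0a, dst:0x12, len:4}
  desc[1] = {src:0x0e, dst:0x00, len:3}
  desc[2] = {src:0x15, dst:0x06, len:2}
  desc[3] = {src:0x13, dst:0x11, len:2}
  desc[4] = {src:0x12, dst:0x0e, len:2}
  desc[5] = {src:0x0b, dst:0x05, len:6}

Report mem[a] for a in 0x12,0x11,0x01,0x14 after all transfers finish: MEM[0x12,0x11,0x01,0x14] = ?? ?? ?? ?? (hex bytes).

[0] 0x0a->0x12 len=4 : 36 7d 14 72
[1] 0x0e->0x00 len=3 : 26 4d ea
[2] 0x15->0x06 len=2 : 72 20
[3] 0x13->0x11 len=2 : 7d 14
[4] 0x12->0x0e len=2 : 14 7d
[5] 0x0b->0x05 len=6 : 7d 14 72 14 7d ea
query mem[0x12]=0x14, mem[0x11]=0x7d, mem[0x01]=0x4d, mem[0x14]=0x14

MEM[0x12,0x11,0x01,0x14] = 14 7d 4d 14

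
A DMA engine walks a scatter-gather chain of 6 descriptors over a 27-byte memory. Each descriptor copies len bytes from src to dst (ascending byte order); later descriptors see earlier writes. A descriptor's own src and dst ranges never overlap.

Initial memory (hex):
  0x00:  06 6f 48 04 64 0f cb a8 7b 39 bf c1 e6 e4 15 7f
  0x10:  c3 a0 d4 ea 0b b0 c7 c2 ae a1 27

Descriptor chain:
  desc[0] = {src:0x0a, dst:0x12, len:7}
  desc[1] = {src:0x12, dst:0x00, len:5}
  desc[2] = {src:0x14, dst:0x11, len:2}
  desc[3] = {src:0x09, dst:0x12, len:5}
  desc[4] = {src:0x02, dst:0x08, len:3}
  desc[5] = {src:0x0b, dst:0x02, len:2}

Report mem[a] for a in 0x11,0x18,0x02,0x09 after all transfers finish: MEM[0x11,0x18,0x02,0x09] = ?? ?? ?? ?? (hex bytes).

MEM[0x11,0x18,0x02,0x09] = e6 c3 c1 e4

[0] 0x0a->0x12 len=7 : bf c1 e6 e4 15 7f c3
[1] 0x12->0x00 len=5 : bf c1 e6 e4 15
[2] 0x14->0x11 len=2 : e6 e4
[3] 0x09->0x12 len=5 : 39 bf c1 e6 e4
[4] 0x02->0x08 len=3 : e6 e4 15
[5] 0x0b->0x02 len=2 : c1 e6
query mem[0x11]=0xe6, mem[0x18]=0xc3, mem[0x02]=0xc1, mem[0x09]=0xe4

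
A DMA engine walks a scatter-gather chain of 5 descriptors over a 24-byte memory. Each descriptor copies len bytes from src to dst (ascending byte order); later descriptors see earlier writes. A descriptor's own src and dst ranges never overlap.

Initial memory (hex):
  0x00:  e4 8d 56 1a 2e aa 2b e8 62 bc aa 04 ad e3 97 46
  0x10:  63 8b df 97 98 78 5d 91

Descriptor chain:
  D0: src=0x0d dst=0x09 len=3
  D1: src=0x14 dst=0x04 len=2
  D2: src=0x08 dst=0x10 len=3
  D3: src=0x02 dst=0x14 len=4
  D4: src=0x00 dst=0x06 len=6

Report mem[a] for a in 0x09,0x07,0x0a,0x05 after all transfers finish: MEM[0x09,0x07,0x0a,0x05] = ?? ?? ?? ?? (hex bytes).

MEM[0x09,0x07,0x0a,0x05] = 1a 8d 98 78

[0] 0x0d->0x09 len=3 : e3 97 46
[1] 0x14->0x04 len=2 : 98 78
[2] 0x08->0x10 len=3 : 62 e3 97
[3] 0x02->0x14 len=4 : 56 1a 98 78
[4] 0x00->0x06 len=6 : e4 8d 56 1a 98 78
query mem[0x09]=0x1a, mem[0x07]=0x8d, mem[0x0a]=0x98, mem[0x05]=0x78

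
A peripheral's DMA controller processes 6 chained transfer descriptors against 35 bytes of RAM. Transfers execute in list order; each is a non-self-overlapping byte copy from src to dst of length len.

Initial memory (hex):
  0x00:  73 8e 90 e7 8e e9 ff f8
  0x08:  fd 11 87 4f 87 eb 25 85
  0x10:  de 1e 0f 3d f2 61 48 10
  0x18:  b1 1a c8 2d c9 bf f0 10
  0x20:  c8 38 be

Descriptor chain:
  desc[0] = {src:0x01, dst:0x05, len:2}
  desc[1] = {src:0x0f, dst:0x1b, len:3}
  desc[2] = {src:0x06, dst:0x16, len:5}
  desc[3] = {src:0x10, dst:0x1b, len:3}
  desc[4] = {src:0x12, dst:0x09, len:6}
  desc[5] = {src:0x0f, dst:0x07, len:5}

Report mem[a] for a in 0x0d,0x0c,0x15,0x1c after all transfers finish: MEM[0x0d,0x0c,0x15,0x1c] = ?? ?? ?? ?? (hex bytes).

MEM[0x0d,0x0c,0x15,0x1c] = 90 61 61 1e

D0: mem[0x05..0x06] <- [8e 90]
D1: mem[0x1b..0x1d] <- [85 de 1e]
D2: mem[0x16..0x1a] <- [90 f8 fd 11 87]
D3: mem[0x1b..0x1d] <- [de 1e 0f]
D4: mem[0x09..0x0e] <- [0f 3d f2 61 90 f8]
D5: mem[0x07..0x0b] <- [85 de 1e 0f 3d]
query mem[0x0d]=0x90, mem[0x0c]=0x61, mem[0x15]=0x61, mem[0x1c]=0x1e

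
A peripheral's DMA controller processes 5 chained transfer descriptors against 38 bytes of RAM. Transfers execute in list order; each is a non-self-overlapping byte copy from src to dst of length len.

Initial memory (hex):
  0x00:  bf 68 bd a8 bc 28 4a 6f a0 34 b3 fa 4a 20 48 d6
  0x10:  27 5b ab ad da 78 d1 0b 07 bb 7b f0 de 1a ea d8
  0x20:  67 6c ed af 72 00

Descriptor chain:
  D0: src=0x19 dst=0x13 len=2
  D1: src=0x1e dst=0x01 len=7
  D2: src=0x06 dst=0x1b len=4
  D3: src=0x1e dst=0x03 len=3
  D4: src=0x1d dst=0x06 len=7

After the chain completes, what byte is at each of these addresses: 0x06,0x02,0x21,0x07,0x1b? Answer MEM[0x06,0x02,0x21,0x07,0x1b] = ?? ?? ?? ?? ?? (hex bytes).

#0 dst[0x13+2] := {0xbb,0x7b}
#1 dst[0x01+7] := {0xea,0xd8,0x67,0x6c,0xed,0xaf,0x72}
#2 dst[0x1b+4] := {0xaf,0x72,0xa0,0x34}
#3 dst[0x03+3] := {0x34,0xd8,0x67}
#4 dst[0x06+7] := {0xa0,0x34,0xd8,0x67,0x6c,0xed,0xaf}
query mem[0x06]=0xa0, mem[0x02]=0xd8, mem[0x21]=0x6c, mem[0x07]=0x34, mem[0x1b]=0xaf

MEM[0x06,0x02,0x21,0x07,0x1b] = a0 d8 6c 34 af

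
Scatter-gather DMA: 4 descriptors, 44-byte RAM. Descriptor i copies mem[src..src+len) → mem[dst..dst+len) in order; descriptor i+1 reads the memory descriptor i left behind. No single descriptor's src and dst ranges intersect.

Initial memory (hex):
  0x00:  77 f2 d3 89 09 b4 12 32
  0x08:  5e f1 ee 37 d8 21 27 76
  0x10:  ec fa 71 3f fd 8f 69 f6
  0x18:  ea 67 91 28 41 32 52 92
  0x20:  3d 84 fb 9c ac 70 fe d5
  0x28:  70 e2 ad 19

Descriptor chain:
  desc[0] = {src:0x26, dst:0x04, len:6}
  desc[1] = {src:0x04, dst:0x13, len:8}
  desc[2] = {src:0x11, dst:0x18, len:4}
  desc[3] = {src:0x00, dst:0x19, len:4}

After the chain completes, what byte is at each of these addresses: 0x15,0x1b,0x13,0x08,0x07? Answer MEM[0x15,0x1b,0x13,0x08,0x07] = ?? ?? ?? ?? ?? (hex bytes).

#0 dst[0x04+6] := {0xfe,0xd5,0x70,0xe2,0xad,0x19}
#1 dst[0x13+8] := {0xfe,0xd5,0x70,0xe2,0xad,0x19,0xee,0x37}
#2 dst[0x18+4] := {0xfa,0x71,0xfe,0xd5}
#3 dst[0x19+4] := {0x77,0xf2,0xd3,0x89}
query mem[0x15]=0x70, mem[0x1b]=0xd3, mem[0x13]=0xfe, mem[0x08]=0xad, mem[0x07]=0xe2

MEM[0x15,0x1b,0x13,0x08,0x07] = 70 d3 fe ad e2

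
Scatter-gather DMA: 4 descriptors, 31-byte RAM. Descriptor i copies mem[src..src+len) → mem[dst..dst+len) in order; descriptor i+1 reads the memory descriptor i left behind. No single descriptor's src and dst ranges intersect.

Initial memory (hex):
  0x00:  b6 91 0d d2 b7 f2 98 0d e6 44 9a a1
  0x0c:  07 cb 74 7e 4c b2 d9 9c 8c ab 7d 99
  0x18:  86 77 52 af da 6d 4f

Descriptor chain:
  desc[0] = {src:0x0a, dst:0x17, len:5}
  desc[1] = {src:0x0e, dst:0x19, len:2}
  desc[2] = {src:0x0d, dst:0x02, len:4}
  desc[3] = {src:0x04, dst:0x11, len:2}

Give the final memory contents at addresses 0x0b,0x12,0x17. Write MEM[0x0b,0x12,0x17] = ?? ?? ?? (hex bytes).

MEM[0x0b,0x12,0x17] = a1 4c 9a

  after D0: wrote 5B at 0x17 = 9aa107cb74
  after D1: wrote 2B at 0x19 = 747e
  after D2: wrote 4B at 0x02 = cb747e4c
  after D3: wrote 2B at 0x11 = 7e4c
query mem[0x0b]=0xa1, mem[0x12]=0x4c, mem[0x17]=0x9a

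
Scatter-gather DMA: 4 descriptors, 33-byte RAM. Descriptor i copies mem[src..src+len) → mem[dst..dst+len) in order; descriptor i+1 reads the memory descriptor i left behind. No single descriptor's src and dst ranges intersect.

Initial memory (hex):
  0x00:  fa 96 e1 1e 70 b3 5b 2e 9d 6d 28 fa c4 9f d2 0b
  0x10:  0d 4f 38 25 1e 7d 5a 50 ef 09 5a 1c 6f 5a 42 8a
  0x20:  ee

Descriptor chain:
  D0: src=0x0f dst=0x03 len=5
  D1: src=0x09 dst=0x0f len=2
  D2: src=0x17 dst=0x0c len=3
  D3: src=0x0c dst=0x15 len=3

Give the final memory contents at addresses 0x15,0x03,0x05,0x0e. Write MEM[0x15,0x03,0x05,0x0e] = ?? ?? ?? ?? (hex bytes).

  after D0: wrote 5B at 0x03 = 0b0d4f3825
  after D1: wrote 2B at 0x0f = 6d28
  after D2: wrote 3B at 0x0c = 50ef09
  after D3: wrote 3B at 0x15 = 50ef09
query mem[0x15]=0x50, mem[0x03]=0x0b, mem[0x05]=0x4f, mem[0x0e]=0x09

MEM[0x15,0x03,0x05,0x0e] = 50 0b 4f 09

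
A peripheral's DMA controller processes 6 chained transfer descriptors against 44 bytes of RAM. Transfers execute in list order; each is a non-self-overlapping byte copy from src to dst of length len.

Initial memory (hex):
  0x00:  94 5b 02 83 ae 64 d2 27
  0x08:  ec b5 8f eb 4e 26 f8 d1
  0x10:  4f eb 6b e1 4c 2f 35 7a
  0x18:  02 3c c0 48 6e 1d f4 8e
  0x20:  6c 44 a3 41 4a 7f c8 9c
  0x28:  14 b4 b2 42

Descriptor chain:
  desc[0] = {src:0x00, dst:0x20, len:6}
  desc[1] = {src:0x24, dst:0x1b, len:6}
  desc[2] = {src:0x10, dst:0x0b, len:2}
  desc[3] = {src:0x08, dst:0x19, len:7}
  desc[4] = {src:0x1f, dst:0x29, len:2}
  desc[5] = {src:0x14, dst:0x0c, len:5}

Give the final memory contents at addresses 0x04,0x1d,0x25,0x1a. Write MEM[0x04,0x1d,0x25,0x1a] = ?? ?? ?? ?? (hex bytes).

[0] 0x00->0x20 len=6 : 94 5b 02 83 ae 64
[1] 0x24->0x1b len=6 : ae 64 c8 9c 14 b4
[2] 0x10->0x0b len=2 : 4f eb
[3] 0x08->0x19 len=7 : ec b5 8f 4f eb 26 f8
[4] 0x1f->0x29 len=2 : f8 b4
[5] 0x14->0x0c len=5 : 4c 2f 35 7a 02
query mem[0x04]=0xae, mem[0x1d]=0xeb, mem[0x25]=0x64, mem[0x1a]=0xb5

MEM[0x04,0x1d,0x25,0x1a] = ae eb 64 b5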